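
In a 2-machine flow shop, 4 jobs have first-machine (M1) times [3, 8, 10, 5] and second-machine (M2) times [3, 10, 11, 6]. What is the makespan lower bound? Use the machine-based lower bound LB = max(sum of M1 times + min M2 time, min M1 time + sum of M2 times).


LB1 = sum(M1 times) + min(M2 times) = 26 + 3 = 29
LB2 = min(M1 times) + sum(M2 times) = 3 + 30 = 33
Lower bound = max(LB1, LB2) = max(29, 33) = 33

33


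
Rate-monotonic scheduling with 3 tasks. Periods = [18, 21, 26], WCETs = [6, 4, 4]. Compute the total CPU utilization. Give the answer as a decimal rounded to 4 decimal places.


Compute individual utilizations (exact fractions):
  Task 1: C/T = 6/18 = 1/3 (approx. 0.3333)
  Task 2: C/T = 4/21 (approx. 0.1905)
  Task 3: C/T = 4/26 = 2/13 (approx. 0.1538)
Total utilization U = 1/3 + 4/21 + 2/13 = 185/273
Rounded to 4 decimal places: U = 0.6777
RM (Liu & Layland) bound for 3 tasks = 0.779763; compare with U = 185/273 (approx. 0.677656)
U <= bound, so schedulable by RM sufficient condition.

0.6777


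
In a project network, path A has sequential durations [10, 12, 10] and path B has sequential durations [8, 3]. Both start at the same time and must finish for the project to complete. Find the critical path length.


Path A total = 10 + 12 + 10 = 32
Path B total = 8 + 3 = 11
Critical path = longest path = max(32, 11) = 32

32


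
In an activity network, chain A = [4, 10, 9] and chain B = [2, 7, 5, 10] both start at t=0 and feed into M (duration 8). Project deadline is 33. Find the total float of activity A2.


Forward pass: ES(A2) = sum of predecessors on chain A = 4
EF = ES + duration = 4 + 10 = 14
Backward pass: LF(M) = deadline = 33; LS(M) = 33 - 8 = 25
LF(A2) = LS(M) - sum(successors on chain A) = 25 - 9 = 16
LS = LF - duration = 16 - 10 = 6
Total float = LS - ES = 6 - 4 = 2

2


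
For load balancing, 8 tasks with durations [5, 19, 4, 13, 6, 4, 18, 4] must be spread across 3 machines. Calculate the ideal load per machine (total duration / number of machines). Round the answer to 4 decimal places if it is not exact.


Total processing time = 5 + 19 + 4 + 13 + 6 + 4 + 18 + 4 = 73
Number of machines = 3
Ideal balanced load = 73 / 3 = 24.3333

24.3333


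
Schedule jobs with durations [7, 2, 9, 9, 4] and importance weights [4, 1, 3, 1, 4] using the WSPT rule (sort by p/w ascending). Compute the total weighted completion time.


Compute p/w ratios and sort ascending (WSPT): [(4, 4), (7, 4), (2, 1), (9, 3), (9, 1)]
Compute weighted completion times:
  Job (p=4,w=4): C=4, w*C=4*4=16
  Job (p=7,w=4): C=11, w*C=4*11=44
  Job (p=2,w=1): C=13, w*C=1*13=13
  Job (p=9,w=3): C=22, w*C=3*22=66
  Job (p=9,w=1): C=31, w*C=1*31=31
Total weighted completion time = 170

170


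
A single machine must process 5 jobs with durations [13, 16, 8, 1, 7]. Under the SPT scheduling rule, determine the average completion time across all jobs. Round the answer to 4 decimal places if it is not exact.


Sort jobs by processing time (SPT order): [1, 7, 8, 13, 16]
Compute completion times sequentially:
  Job 1: processing = 1, completes at 1
  Job 2: processing = 7, completes at 8
  Job 3: processing = 8, completes at 16
  Job 4: processing = 13, completes at 29
  Job 5: processing = 16, completes at 45
Sum of completion times = 99
Average completion time = 99/5 = 19.8

19.8


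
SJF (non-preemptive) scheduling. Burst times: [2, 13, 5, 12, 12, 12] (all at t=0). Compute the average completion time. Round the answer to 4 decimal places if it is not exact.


SJF order (ascending): [2, 5, 12, 12, 12, 13]
Completion times:
  Job 1: burst=2, C=2
  Job 2: burst=5, C=7
  Job 3: burst=12, C=19
  Job 4: burst=12, C=31
  Job 5: burst=12, C=43
  Job 6: burst=13, C=56
Average completion = 158/6 = 26.3333

26.3333


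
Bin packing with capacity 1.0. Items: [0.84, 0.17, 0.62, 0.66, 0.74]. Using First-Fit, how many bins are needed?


Place items sequentially using First-Fit:
  Item 0.84 -> new Bin 1
  Item 0.17 -> new Bin 2
  Item 0.62 -> Bin 2 (now 0.79)
  Item 0.66 -> new Bin 3
  Item 0.74 -> new Bin 4
Total bins used = 4

4


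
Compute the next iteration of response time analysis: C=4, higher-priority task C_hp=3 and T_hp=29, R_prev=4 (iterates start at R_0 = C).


R_next = C + ceil(R_prev / T_hp) * C_hp
ceil(4 / 29) = ceil(0.1379) = 1
Interference = 1 * 3 = 3
R_next = 4 + 3 = 7

7


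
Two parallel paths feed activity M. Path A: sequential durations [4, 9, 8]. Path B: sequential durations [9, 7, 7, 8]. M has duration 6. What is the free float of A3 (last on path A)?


ES(A3) = sum of predecessors on chain A = 13
EF(A3) = ES + duration = 13 + 8 = 21
Successor of A3 is M. ES(M) = max(sum(A), sum(B)) = max(21, 31) = 31
Free float = ES(successor) - EF(current) = 31 - 21 = 10

10


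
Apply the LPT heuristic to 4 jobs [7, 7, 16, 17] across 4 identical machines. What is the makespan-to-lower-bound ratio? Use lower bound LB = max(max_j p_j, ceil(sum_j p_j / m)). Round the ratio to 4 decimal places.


LPT order: [17, 16, 7, 7]
Machine loads after assignment: [17, 16, 7, 7]
LPT makespan = 17
Lower bound = max(max_job, ceil(total/4)) = max(17, 12) = 17
Ratio = 17 / 17 = 1.0

1.0


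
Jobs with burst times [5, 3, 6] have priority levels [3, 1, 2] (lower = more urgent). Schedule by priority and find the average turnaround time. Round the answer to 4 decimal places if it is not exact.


Sort by priority (ascending = highest first):
Order: [(1, 3), (2, 6), (3, 5)]
Completion times:
  Priority 1, burst=3, C=3
  Priority 2, burst=6, C=9
  Priority 3, burst=5, C=14
Average turnaround = 26/3 = 8.6667

8.6667


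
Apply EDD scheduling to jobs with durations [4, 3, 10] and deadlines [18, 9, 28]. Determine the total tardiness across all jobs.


Sort by due date (EDD order): [(3, 9), (4, 18), (10, 28)]
Compute completion times and tardiness:
  Job 1: p=3, d=9, C=3, tardiness=max(0,3-9)=0
  Job 2: p=4, d=18, C=7, tardiness=max(0,7-18)=0
  Job 3: p=10, d=28, C=17, tardiness=max(0,17-28)=0
Total tardiness = 0

0


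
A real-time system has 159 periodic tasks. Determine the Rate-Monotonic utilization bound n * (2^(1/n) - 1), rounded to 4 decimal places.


Compute 2^(1/159) = 1.0043689323
Subtract 1: 1.0043689323 - 1 = 0.0043689323
Multiply by n: 159 * 0.0043689323 = 0.6946602357
Round to 4 dp: 0.6947

0.6947


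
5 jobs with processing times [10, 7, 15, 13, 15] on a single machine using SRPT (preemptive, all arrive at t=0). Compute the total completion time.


Since all jobs arrive at t=0, SRPT equals SPT ordering.
SPT order: [7, 10, 13, 15, 15]
Completion times:
  Job 1: p=7, C=7
  Job 2: p=10, C=17
  Job 3: p=13, C=30
  Job 4: p=15, C=45
  Job 5: p=15, C=60
Total completion time = 7 + 17 + 30 + 45 + 60 = 159

159


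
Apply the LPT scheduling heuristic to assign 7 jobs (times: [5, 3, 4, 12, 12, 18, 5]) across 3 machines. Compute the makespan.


Sort jobs in decreasing order (LPT): [18, 12, 12, 5, 5, 4, 3]
Assign each job to the least loaded machine:
  Machine 1: jobs [18], load = 18
  Machine 2: jobs [12, 5, 4], load = 21
  Machine 3: jobs [12, 5, 3], load = 20
Makespan = max load = 21

21


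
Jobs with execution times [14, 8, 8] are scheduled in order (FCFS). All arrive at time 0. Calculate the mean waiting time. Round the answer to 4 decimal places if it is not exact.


FCFS order (as given): [14, 8, 8]
Waiting times:
  Job 1: wait = 0
  Job 2: wait = 14
  Job 3: wait = 22
Sum of waiting times = 36
Average waiting time = 36/3 = 12.0

12.0


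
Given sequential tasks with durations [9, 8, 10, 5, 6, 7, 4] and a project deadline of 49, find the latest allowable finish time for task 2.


LF(activity 2) = deadline - sum of successor durations
Successors: activities 3 through 7 with durations [10, 5, 6, 7, 4]
Sum of successor durations = 32
LF = 49 - 32 = 17

17


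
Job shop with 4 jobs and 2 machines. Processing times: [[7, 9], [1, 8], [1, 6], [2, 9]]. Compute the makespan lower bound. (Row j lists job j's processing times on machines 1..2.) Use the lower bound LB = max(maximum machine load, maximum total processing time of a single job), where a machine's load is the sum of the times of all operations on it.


Machine loads:
  Machine 1: 7 + 1 + 1 + 2 = 11
  Machine 2: 9 + 8 + 6 + 9 = 32
Max machine load = 32
Job totals:
  Job 1: 16
  Job 2: 9
  Job 3: 7
  Job 4: 11
Max job total = 16
Lower bound = max(32, 16) = 32

32


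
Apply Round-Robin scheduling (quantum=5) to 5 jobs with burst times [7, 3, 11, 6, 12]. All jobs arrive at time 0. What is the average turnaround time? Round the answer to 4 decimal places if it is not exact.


Time quantum = 5
Execution trace:
  J1 runs 5 units, time = 5
  J2 runs 3 units, time = 8
  J3 runs 5 units, time = 13
  J4 runs 5 units, time = 18
  J5 runs 5 units, time = 23
  J1 runs 2 units, time = 25
  J3 runs 5 units, time = 30
  J4 runs 1 units, time = 31
  J5 runs 5 units, time = 36
  J3 runs 1 units, time = 37
  J5 runs 2 units, time = 39
Finish times: [25, 8, 37, 31, 39]
Average turnaround = 140/5 = 28.0

28.0


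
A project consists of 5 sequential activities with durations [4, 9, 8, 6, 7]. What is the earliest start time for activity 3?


Activity 3 starts after activities 1 through 2 complete.
Predecessor durations: [4, 9]
ES = 4 + 9 = 13

13


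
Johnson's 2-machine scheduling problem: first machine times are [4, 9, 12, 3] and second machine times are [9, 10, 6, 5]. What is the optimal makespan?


Apply Johnson's rule:
  Group 1 (a <= b): [(4, 3, 5), (1, 4, 9), (2, 9, 10)]
  Group 2 (a > b): [(3, 12, 6)]
Optimal job order: [4, 1, 2, 3]
Schedule:
  Job 4: M1 done at 3, M2 done at 8
  Job 1: M1 done at 7, M2 done at 17
  Job 2: M1 done at 16, M2 done at 27
  Job 3: M1 done at 28, M2 done at 34
Makespan = 34

34


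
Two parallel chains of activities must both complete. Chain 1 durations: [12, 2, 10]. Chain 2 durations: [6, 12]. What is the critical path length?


Path A total = 12 + 2 + 10 = 24
Path B total = 6 + 12 = 18
Critical path = longest path = max(24, 18) = 24

24


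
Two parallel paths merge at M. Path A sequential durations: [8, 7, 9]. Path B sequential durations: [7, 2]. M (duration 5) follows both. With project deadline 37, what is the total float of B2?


Forward pass: ES(B2) = sum of predecessors on chain B = 7
EF = ES + duration = 7 + 2 = 9
Backward pass: LF(M) = deadline = 37; LS(M) = 37 - 5 = 32
LF(B2) = LS(M) - sum(successors on chain B) = 32 - 0 = 32
LS = LF - duration = 32 - 2 = 30
Total float = LS - ES = 30 - 7 = 23

23


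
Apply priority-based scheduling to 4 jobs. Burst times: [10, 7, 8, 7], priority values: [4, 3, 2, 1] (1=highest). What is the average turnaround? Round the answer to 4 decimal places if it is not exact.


Sort by priority (ascending = highest first):
Order: [(1, 7), (2, 8), (3, 7), (4, 10)]
Completion times:
  Priority 1, burst=7, C=7
  Priority 2, burst=8, C=15
  Priority 3, burst=7, C=22
  Priority 4, burst=10, C=32
Average turnaround = 76/4 = 19.0

19.0


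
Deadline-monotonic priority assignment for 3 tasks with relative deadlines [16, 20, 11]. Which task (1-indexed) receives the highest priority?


Sort tasks by relative deadline (ascending):
  Task 3: deadline = 11
  Task 1: deadline = 16
  Task 2: deadline = 20
Priority order (highest first): [3, 1, 2]
Highest priority task = 3

3


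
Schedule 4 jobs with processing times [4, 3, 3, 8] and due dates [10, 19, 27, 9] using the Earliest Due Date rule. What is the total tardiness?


Sort by due date (EDD order): [(8, 9), (4, 10), (3, 19), (3, 27)]
Compute completion times and tardiness:
  Job 1: p=8, d=9, C=8, tardiness=max(0,8-9)=0
  Job 2: p=4, d=10, C=12, tardiness=max(0,12-10)=2
  Job 3: p=3, d=19, C=15, tardiness=max(0,15-19)=0
  Job 4: p=3, d=27, C=18, tardiness=max(0,18-27)=0
Total tardiness = 2

2


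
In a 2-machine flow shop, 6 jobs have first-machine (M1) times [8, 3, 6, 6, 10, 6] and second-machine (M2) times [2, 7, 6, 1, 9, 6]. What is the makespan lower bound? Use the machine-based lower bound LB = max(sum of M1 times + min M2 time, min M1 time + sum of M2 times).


LB1 = sum(M1 times) + min(M2 times) = 39 + 1 = 40
LB2 = min(M1 times) + sum(M2 times) = 3 + 31 = 34
Lower bound = max(LB1, LB2) = max(40, 34) = 40

40


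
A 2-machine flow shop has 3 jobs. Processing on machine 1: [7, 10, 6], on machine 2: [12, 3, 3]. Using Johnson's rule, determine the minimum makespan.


Apply Johnson's rule:
  Group 1 (a <= b): [(1, 7, 12)]
  Group 2 (a > b): [(2, 10, 3), (3, 6, 3)]
Optimal job order: [1, 2, 3]
Schedule:
  Job 1: M1 done at 7, M2 done at 19
  Job 2: M1 done at 17, M2 done at 22
  Job 3: M1 done at 23, M2 done at 26
Makespan = 26

26


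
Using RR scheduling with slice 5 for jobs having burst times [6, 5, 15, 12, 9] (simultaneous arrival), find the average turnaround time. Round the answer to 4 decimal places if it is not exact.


Time quantum = 5
Execution trace:
  J1 runs 5 units, time = 5
  J2 runs 5 units, time = 10
  J3 runs 5 units, time = 15
  J4 runs 5 units, time = 20
  J5 runs 5 units, time = 25
  J1 runs 1 units, time = 26
  J3 runs 5 units, time = 31
  J4 runs 5 units, time = 36
  J5 runs 4 units, time = 40
  J3 runs 5 units, time = 45
  J4 runs 2 units, time = 47
Finish times: [26, 10, 45, 47, 40]
Average turnaround = 168/5 = 33.6

33.6


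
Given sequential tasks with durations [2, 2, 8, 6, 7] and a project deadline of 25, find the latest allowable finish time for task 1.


LF(activity 1) = deadline - sum of successor durations
Successors: activities 2 through 5 with durations [2, 8, 6, 7]
Sum of successor durations = 23
LF = 25 - 23 = 2

2


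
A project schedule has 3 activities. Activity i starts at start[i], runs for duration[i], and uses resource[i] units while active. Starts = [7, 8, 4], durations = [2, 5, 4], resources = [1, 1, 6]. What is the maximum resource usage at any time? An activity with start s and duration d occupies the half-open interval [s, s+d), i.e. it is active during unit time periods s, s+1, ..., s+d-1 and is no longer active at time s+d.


Each activity i is active on [start_i, start_i + duration_i).
Compute total resource usage per time slot:
  t=0: active resources = [], total = 0
  t=1: active resources = [], total = 0
  t=2: active resources = [], total = 0
  t=3: active resources = [], total = 0
  t=4: active resources = [6], total = 6
  t=5: active resources = [6], total = 6
  t=6: active resources = [6], total = 6
  t=7: active resources = [1, 6], total = 7
  t=8: active resources = [1, 1], total = 2
  t=9: active resources = [1], total = 1
  t=10: active resources = [1], total = 1
  t=11: active resources = [1], total = 1
  t=12: active resources = [1], total = 1
Peak resource demand = 7

7


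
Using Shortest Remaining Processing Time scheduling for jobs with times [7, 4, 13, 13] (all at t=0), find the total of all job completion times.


Since all jobs arrive at t=0, SRPT equals SPT ordering.
SPT order: [4, 7, 13, 13]
Completion times:
  Job 1: p=4, C=4
  Job 2: p=7, C=11
  Job 3: p=13, C=24
  Job 4: p=13, C=37
Total completion time = 4 + 11 + 24 + 37 = 76

76


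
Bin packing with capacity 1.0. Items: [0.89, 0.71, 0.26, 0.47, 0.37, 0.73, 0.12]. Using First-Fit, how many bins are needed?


Place items sequentially using First-Fit:
  Item 0.89 -> new Bin 1
  Item 0.71 -> new Bin 2
  Item 0.26 -> Bin 2 (now 0.97)
  Item 0.47 -> new Bin 3
  Item 0.37 -> Bin 3 (now 0.84)
  Item 0.73 -> new Bin 4
  Item 0.12 -> Bin 3 (now 0.96)
Total bins used = 4

4


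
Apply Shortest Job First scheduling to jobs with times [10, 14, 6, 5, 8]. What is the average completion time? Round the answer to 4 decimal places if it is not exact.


SJF order (ascending): [5, 6, 8, 10, 14]
Completion times:
  Job 1: burst=5, C=5
  Job 2: burst=6, C=11
  Job 3: burst=8, C=19
  Job 4: burst=10, C=29
  Job 5: burst=14, C=43
Average completion = 107/5 = 21.4

21.4


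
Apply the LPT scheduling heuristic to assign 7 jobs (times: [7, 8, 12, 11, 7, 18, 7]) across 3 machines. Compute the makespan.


Sort jobs in decreasing order (LPT): [18, 12, 11, 8, 7, 7, 7]
Assign each job to the least loaded machine:
  Machine 1: jobs [18, 7], load = 25
  Machine 2: jobs [12, 7, 7], load = 26
  Machine 3: jobs [11, 8], load = 19
Makespan = max load = 26

26


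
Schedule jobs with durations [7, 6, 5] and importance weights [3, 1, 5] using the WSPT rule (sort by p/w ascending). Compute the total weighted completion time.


Compute p/w ratios and sort ascending (WSPT): [(5, 5), (7, 3), (6, 1)]
Compute weighted completion times:
  Job (p=5,w=5): C=5, w*C=5*5=25
  Job (p=7,w=3): C=12, w*C=3*12=36
  Job (p=6,w=1): C=18, w*C=1*18=18
Total weighted completion time = 79

79


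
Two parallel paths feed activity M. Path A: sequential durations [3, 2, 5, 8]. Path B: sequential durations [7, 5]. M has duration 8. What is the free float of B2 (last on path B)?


ES(B2) = sum of predecessors on chain B = 7
EF(B2) = ES + duration = 7 + 5 = 12
Successor of B2 is M. ES(M) = max(sum(A), sum(B)) = max(18, 12) = 18
Free float = ES(successor) - EF(current) = 18 - 12 = 6

6


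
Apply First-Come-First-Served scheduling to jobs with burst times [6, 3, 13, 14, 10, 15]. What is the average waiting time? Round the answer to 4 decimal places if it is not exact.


FCFS order (as given): [6, 3, 13, 14, 10, 15]
Waiting times:
  Job 1: wait = 0
  Job 2: wait = 6
  Job 3: wait = 9
  Job 4: wait = 22
  Job 5: wait = 36
  Job 6: wait = 46
Sum of waiting times = 119
Average waiting time = 119/6 = 19.8333

19.8333


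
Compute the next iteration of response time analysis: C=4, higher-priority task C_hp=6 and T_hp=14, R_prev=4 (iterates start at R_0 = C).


R_next = C + ceil(R_prev / T_hp) * C_hp
ceil(4 / 14) = ceil(0.2857) = 1
Interference = 1 * 6 = 6
R_next = 4 + 6 = 10

10


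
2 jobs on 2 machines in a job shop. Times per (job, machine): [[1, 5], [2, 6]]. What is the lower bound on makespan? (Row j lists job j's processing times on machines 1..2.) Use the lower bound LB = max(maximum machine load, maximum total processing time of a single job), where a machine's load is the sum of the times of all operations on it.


Machine loads:
  Machine 1: 1 + 2 = 3
  Machine 2: 5 + 6 = 11
Max machine load = 11
Job totals:
  Job 1: 6
  Job 2: 8
Max job total = 8
Lower bound = max(11, 8) = 11

11


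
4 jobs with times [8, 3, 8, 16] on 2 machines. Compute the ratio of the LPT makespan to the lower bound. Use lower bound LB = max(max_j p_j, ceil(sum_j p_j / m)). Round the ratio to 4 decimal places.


LPT order: [16, 8, 8, 3]
Machine loads after assignment: [19, 16]
LPT makespan = 19
Lower bound = max(max_job, ceil(total/2)) = max(16, 18) = 18
Ratio = 19 / 18 = 1.0556

1.0556


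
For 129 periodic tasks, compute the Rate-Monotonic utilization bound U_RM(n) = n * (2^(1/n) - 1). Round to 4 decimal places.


Compute 2^(1/129) = 1.0053876957
Subtract 1: 1.0053876957 - 1 = 0.0053876957
Multiply by n: 129 * 0.0053876957 = 0.6950127453
Round to 4 dp: 0.6950

0.6950


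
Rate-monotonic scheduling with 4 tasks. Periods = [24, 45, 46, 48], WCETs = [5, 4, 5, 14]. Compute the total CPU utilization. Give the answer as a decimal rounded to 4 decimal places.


Compute individual utilizations (exact fractions):
  Task 1: C/T = 5/24 (approx. 0.2083)
  Task 2: C/T = 4/45 (approx. 0.0889)
  Task 3: C/T = 5/46 (approx. 0.1087)
  Task 4: C/T = 14/48 = 7/24 (approx. 0.2917)
Total utilization U = 5/24 + 4/45 + 5/46 + 7/24 = 722/1035
Rounded to 4 decimal places: U = 0.6976
RM (Liu & Layland) bound for 4 tasks = 0.756828; compare with U = 722/1035 (approx. 0.697585)
U <= bound, so schedulable by RM sufficient condition.

0.6976


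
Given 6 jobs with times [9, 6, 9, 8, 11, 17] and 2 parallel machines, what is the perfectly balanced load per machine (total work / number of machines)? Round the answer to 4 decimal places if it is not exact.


Total processing time = 9 + 6 + 9 + 8 + 11 + 17 = 60
Number of machines = 2
Ideal balanced load = 60 / 2 = 30.0

30.0


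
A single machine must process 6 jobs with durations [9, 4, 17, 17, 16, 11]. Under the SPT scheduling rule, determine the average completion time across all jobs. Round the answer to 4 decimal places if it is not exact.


Sort jobs by processing time (SPT order): [4, 9, 11, 16, 17, 17]
Compute completion times sequentially:
  Job 1: processing = 4, completes at 4
  Job 2: processing = 9, completes at 13
  Job 3: processing = 11, completes at 24
  Job 4: processing = 16, completes at 40
  Job 5: processing = 17, completes at 57
  Job 6: processing = 17, completes at 74
Sum of completion times = 212
Average completion time = 212/6 = 35.3333

35.3333


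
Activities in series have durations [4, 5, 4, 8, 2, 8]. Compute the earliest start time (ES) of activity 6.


Activity 6 starts after activities 1 through 5 complete.
Predecessor durations: [4, 5, 4, 8, 2]
ES = 4 + 5 + 4 + 8 + 2 = 23

23


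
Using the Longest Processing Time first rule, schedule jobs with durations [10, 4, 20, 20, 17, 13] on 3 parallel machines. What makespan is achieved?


Sort jobs in decreasing order (LPT): [20, 20, 17, 13, 10, 4]
Assign each job to the least loaded machine:
  Machine 1: jobs [20, 10], load = 30
  Machine 2: jobs [20, 4], load = 24
  Machine 3: jobs [17, 13], load = 30
Makespan = max load = 30

30


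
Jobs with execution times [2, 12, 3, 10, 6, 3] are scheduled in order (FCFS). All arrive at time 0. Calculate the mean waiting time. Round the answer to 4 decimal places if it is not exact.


FCFS order (as given): [2, 12, 3, 10, 6, 3]
Waiting times:
  Job 1: wait = 0
  Job 2: wait = 2
  Job 3: wait = 14
  Job 4: wait = 17
  Job 5: wait = 27
  Job 6: wait = 33
Sum of waiting times = 93
Average waiting time = 93/6 = 15.5

15.5


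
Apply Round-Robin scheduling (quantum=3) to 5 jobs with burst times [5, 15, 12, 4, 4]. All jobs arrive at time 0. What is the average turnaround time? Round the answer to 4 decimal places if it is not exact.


Time quantum = 3
Execution trace:
  J1 runs 3 units, time = 3
  J2 runs 3 units, time = 6
  J3 runs 3 units, time = 9
  J4 runs 3 units, time = 12
  J5 runs 3 units, time = 15
  J1 runs 2 units, time = 17
  J2 runs 3 units, time = 20
  J3 runs 3 units, time = 23
  J4 runs 1 units, time = 24
  J5 runs 1 units, time = 25
  J2 runs 3 units, time = 28
  J3 runs 3 units, time = 31
  J2 runs 3 units, time = 34
  J3 runs 3 units, time = 37
  J2 runs 3 units, time = 40
Finish times: [17, 40, 37, 24, 25]
Average turnaround = 143/5 = 28.6

28.6


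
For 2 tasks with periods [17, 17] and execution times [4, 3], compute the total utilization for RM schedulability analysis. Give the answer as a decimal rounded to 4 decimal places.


Compute individual utilizations (exact fractions):
  Task 1: C/T = 4/17 (approx. 0.2353)
  Task 2: C/T = 3/17 (approx. 0.1765)
Total utilization U = 4/17 + 3/17 = 7/17
Rounded to 4 decimal places: U = 0.4118
RM (Liu & Layland) bound for 2 tasks = 0.828427; compare with U = 7/17 (approx. 0.411765)
U <= bound, so schedulable by RM sufficient condition.

0.4118


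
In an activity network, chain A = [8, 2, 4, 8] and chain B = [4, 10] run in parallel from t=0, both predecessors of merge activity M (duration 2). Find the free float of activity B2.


ES(B2) = sum of predecessors on chain B = 4
EF(B2) = ES + duration = 4 + 10 = 14
Successor of B2 is M. ES(M) = max(sum(A), sum(B)) = max(22, 14) = 22
Free float = ES(successor) - EF(current) = 22 - 14 = 8

8


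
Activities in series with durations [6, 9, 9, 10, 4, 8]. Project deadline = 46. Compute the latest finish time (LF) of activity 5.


LF(activity 5) = deadline - sum of successor durations
Successors: activities 6 through 6 with durations [8]
Sum of successor durations = 8
LF = 46 - 8 = 38

38


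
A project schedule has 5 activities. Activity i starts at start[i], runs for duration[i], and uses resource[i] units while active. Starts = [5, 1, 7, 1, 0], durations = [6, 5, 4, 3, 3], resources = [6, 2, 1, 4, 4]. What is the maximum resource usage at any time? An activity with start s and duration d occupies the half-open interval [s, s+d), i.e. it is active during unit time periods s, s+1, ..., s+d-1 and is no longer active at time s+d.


Each activity i is active on [start_i, start_i + duration_i).
Compute total resource usage per time slot:
  t=0: active resources = [4], total = 4
  t=1: active resources = [2, 4, 4], total = 10
  t=2: active resources = [2, 4, 4], total = 10
  t=3: active resources = [2, 4], total = 6
  t=4: active resources = [2], total = 2
  t=5: active resources = [6, 2], total = 8
  t=6: active resources = [6], total = 6
  t=7: active resources = [6, 1], total = 7
  t=8: active resources = [6, 1], total = 7
  t=9: active resources = [6, 1], total = 7
  t=10: active resources = [6, 1], total = 7
Peak resource demand = 10

10


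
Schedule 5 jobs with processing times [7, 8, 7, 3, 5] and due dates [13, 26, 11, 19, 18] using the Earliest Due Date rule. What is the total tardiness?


Sort by due date (EDD order): [(7, 11), (7, 13), (5, 18), (3, 19), (8, 26)]
Compute completion times and tardiness:
  Job 1: p=7, d=11, C=7, tardiness=max(0,7-11)=0
  Job 2: p=7, d=13, C=14, tardiness=max(0,14-13)=1
  Job 3: p=5, d=18, C=19, tardiness=max(0,19-18)=1
  Job 4: p=3, d=19, C=22, tardiness=max(0,22-19)=3
  Job 5: p=8, d=26, C=30, tardiness=max(0,30-26)=4
Total tardiness = 9

9


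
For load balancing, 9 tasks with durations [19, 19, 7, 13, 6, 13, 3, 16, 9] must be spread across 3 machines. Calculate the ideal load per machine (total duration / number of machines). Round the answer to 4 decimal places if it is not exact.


Total processing time = 19 + 19 + 7 + 13 + 6 + 13 + 3 + 16 + 9 = 105
Number of machines = 3
Ideal balanced load = 105 / 3 = 35.0

35.0


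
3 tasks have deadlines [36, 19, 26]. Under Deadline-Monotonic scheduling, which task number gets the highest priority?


Sort tasks by relative deadline (ascending):
  Task 2: deadline = 19
  Task 3: deadline = 26
  Task 1: deadline = 36
Priority order (highest first): [2, 3, 1]
Highest priority task = 2

2


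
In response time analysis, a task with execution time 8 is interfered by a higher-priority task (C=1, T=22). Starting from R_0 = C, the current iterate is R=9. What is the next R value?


R_next = C + ceil(R_prev / T_hp) * C_hp
ceil(9 / 22) = ceil(0.4091) = 1
Interference = 1 * 1 = 1
R_next = 8 + 1 = 9
R_next = R_prev, so the iteration has converged (response time = 9).

9


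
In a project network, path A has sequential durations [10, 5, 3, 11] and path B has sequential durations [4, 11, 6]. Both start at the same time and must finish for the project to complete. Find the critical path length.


Path A total = 10 + 5 + 3 + 11 = 29
Path B total = 4 + 11 + 6 = 21
Critical path = longest path = max(29, 21) = 29

29


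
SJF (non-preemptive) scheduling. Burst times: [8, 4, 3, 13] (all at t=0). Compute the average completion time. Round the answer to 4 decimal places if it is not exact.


SJF order (ascending): [3, 4, 8, 13]
Completion times:
  Job 1: burst=3, C=3
  Job 2: burst=4, C=7
  Job 3: burst=8, C=15
  Job 4: burst=13, C=28
Average completion = 53/4 = 13.25

13.25


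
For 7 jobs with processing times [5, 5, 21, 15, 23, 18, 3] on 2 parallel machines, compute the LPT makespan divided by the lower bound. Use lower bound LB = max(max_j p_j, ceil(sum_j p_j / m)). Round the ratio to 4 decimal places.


LPT order: [23, 21, 18, 15, 5, 5, 3]
Machine loads after assignment: [46, 44]
LPT makespan = 46
Lower bound = max(max_job, ceil(total/2)) = max(23, 45) = 45
Ratio = 46 / 45 = 1.0222

1.0222


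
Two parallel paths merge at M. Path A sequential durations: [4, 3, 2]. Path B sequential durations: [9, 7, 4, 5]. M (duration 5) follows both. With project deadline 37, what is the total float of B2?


Forward pass: ES(B2) = sum of predecessors on chain B = 9
EF = ES + duration = 9 + 7 = 16
Backward pass: LF(M) = deadline = 37; LS(M) = 37 - 5 = 32
LF(B2) = LS(M) - sum(successors on chain B) = 32 - 9 = 23
LS = LF - duration = 23 - 7 = 16
Total float = LS - ES = 16 - 9 = 7

7


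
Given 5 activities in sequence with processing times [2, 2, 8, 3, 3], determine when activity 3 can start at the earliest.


Activity 3 starts after activities 1 through 2 complete.
Predecessor durations: [2, 2]
ES = 2 + 2 = 4

4


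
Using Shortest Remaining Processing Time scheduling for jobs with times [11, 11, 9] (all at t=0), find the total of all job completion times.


Since all jobs arrive at t=0, SRPT equals SPT ordering.
SPT order: [9, 11, 11]
Completion times:
  Job 1: p=9, C=9
  Job 2: p=11, C=20
  Job 3: p=11, C=31
Total completion time = 9 + 20 + 31 = 60

60


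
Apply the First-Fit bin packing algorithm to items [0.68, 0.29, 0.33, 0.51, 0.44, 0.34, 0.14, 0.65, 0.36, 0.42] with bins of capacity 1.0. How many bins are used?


Place items sequentially using First-Fit:
  Item 0.68 -> new Bin 1
  Item 0.29 -> Bin 1 (now 0.97)
  Item 0.33 -> new Bin 2
  Item 0.51 -> Bin 2 (now 0.84)
  Item 0.44 -> new Bin 3
  Item 0.34 -> Bin 3 (now 0.78)
  Item 0.14 -> Bin 2 (now 0.98)
  Item 0.65 -> new Bin 4
  Item 0.36 -> new Bin 5
  Item 0.42 -> Bin 5 (now 0.78)
Total bins used = 5

5


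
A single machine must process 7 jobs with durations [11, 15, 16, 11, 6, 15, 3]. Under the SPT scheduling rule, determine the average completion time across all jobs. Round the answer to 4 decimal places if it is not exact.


Sort jobs by processing time (SPT order): [3, 6, 11, 11, 15, 15, 16]
Compute completion times sequentially:
  Job 1: processing = 3, completes at 3
  Job 2: processing = 6, completes at 9
  Job 3: processing = 11, completes at 20
  Job 4: processing = 11, completes at 31
  Job 5: processing = 15, completes at 46
  Job 6: processing = 15, completes at 61
  Job 7: processing = 16, completes at 77
Sum of completion times = 247
Average completion time = 247/7 = 35.2857

35.2857


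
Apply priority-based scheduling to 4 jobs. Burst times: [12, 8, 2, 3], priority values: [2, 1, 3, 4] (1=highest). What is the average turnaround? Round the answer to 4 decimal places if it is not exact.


Sort by priority (ascending = highest first):
Order: [(1, 8), (2, 12), (3, 2), (4, 3)]
Completion times:
  Priority 1, burst=8, C=8
  Priority 2, burst=12, C=20
  Priority 3, burst=2, C=22
  Priority 4, burst=3, C=25
Average turnaround = 75/4 = 18.75

18.75


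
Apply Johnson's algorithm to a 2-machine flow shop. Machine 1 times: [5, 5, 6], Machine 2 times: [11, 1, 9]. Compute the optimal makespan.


Apply Johnson's rule:
  Group 1 (a <= b): [(1, 5, 11), (3, 6, 9)]
  Group 2 (a > b): [(2, 5, 1)]
Optimal job order: [1, 3, 2]
Schedule:
  Job 1: M1 done at 5, M2 done at 16
  Job 3: M1 done at 11, M2 done at 25
  Job 2: M1 done at 16, M2 done at 26
Makespan = 26

26


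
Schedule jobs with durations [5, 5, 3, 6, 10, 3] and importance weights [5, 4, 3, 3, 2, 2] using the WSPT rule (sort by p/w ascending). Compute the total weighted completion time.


Compute p/w ratios and sort ascending (WSPT): [(5, 5), (3, 3), (5, 4), (3, 2), (6, 3), (10, 2)]
Compute weighted completion times:
  Job (p=5,w=5): C=5, w*C=5*5=25
  Job (p=3,w=3): C=8, w*C=3*8=24
  Job (p=5,w=4): C=13, w*C=4*13=52
  Job (p=3,w=2): C=16, w*C=2*16=32
  Job (p=6,w=3): C=22, w*C=3*22=66
  Job (p=10,w=2): C=32, w*C=2*32=64
Total weighted completion time = 263

263


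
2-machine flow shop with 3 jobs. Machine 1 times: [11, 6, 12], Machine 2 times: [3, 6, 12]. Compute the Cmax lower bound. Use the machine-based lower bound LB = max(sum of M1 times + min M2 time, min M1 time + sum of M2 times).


LB1 = sum(M1 times) + min(M2 times) = 29 + 3 = 32
LB2 = min(M1 times) + sum(M2 times) = 6 + 21 = 27
Lower bound = max(LB1, LB2) = max(32, 27) = 32

32


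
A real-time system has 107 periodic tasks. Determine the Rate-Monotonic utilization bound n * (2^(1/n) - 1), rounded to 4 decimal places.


Compute 2^(1/107) = 1.0064990387
Subtract 1: 1.0064990387 - 1 = 0.0064990387
Multiply by n: 107 * 0.0064990387 = 0.6953971409
Round to 4 dp: 0.6954

0.6954


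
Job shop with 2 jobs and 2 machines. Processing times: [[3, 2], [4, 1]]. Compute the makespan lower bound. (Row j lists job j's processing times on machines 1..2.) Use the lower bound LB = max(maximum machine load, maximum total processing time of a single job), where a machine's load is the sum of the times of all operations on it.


Machine loads:
  Machine 1: 3 + 4 = 7
  Machine 2: 2 + 1 = 3
Max machine load = 7
Job totals:
  Job 1: 5
  Job 2: 5
Max job total = 5
Lower bound = max(7, 5) = 7

7


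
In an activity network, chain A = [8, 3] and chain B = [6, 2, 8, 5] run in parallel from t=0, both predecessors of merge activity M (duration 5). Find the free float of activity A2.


ES(A2) = sum of predecessors on chain A = 8
EF(A2) = ES + duration = 8 + 3 = 11
Successor of A2 is M. ES(M) = max(sum(A), sum(B)) = max(11, 21) = 21
Free float = ES(successor) - EF(current) = 21 - 11 = 10

10


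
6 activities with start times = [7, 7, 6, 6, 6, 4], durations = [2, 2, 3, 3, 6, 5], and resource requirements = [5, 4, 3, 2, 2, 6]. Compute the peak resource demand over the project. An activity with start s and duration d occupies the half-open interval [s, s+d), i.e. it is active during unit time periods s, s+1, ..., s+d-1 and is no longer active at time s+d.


Each activity i is active on [start_i, start_i + duration_i).
Compute total resource usage per time slot:
  t=0: active resources = [], total = 0
  t=1: active resources = [], total = 0
  t=2: active resources = [], total = 0
  t=3: active resources = [], total = 0
  t=4: active resources = [6], total = 6
  t=5: active resources = [6], total = 6
  t=6: active resources = [3, 2, 2, 6], total = 13
  t=7: active resources = [5, 4, 3, 2, 2, 6], total = 22
  t=8: active resources = [5, 4, 3, 2, 2, 6], total = 22
  t=9: active resources = [2], total = 2
  t=10: active resources = [2], total = 2
  t=11: active resources = [2], total = 2
Peak resource demand = 22

22


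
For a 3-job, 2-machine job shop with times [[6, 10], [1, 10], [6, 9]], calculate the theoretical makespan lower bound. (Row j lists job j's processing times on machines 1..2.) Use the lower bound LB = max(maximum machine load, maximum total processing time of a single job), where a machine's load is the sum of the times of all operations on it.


Machine loads:
  Machine 1: 6 + 1 + 6 = 13
  Machine 2: 10 + 10 + 9 = 29
Max machine load = 29
Job totals:
  Job 1: 16
  Job 2: 11
  Job 3: 15
Max job total = 16
Lower bound = max(29, 16) = 29

29


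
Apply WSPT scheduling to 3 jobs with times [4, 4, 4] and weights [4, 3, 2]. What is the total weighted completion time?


Compute p/w ratios and sort ascending (WSPT): [(4, 4), (4, 3), (4, 2)]
Compute weighted completion times:
  Job (p=4,w=4): C=4, w*C=4*4=16
  Job (p=4,w=3): C=8, w*C=3*8=24
  Job (p=4,w=2): C=12, w*C=2*12=24
Total weighted completion time = 64

64


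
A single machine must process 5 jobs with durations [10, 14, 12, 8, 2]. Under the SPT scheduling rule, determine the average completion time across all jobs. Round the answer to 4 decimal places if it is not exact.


Sort jobs by processing time (SPT order): [2, 8, 10, 12, 14]
Compute completion times sequentially:
  Job 1: processing = 2, completes at 2
  Job 2: processing = 8, completes at 10
  Job 3: processing = 10, completes at 20
  Job 4: processing = 12, completes at 32
  Job 5: processing = 14, completes at 46
Sum of completion times = 110
Average completion time = 110/5 = 22.0

22.0


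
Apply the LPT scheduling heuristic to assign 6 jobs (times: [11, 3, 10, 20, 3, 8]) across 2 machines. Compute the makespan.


Sort jobs in decreasing order (LPT): [20, 11, 10, 8, 3, 3]
Assign each job to the least loaded machine:
  Machine 1: jobs [20, 8], load = 28
  Machine 2: jobs [11, 10, 3, 3], load = 27
Makespan = max load = 28

28


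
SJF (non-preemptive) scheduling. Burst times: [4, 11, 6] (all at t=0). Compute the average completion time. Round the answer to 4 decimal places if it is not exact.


SJF order (ascending): [4, 6, 11]
Completion times:
  Job 1: burst=4, C=4
  Job 2: burst=6, C=10
  Job 3: burst=11, C=21
Average completion = 35/3 = 11.6667

11.6667


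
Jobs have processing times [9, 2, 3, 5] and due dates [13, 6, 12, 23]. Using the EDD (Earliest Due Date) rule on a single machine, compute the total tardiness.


Sort by due date (EDD order): [(2, 6), (3, 12), (9, 13), (5, 23)]
Compute completion times and tardiness:
  Job 1: p=2, d=6, C=2, tardiness=max(0,2-6)=0
  Job 2: p=3, d=12, C=5, tardiness=max(0,5-12)=0
  Job 3: p=9, d=13, C=14, tardiness=max(0,14-13)=1
  Job 4: p=5, d=23, C=19, tardiness=max(0,19-23)=0
Total tardiness = 1

1


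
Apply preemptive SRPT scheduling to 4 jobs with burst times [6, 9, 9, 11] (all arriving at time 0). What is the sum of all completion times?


Since all jobs arrive at t=0, SRPT equals SPT ordering.
SPT order: [6, 9, 9, 11]
Completion times:
  Job 1: p=6, C=6
  Job 2: p=9, C=15
  Job 3: p=9, C=24
  Job 4: p=11, C=35
Total completion time = 6 + 15 + 24 + 35 = 80

80


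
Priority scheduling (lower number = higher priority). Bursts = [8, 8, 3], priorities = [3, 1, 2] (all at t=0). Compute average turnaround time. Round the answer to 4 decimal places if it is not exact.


Sort by priority (ascending = highest first):
Order: [(1, 8), (2, 3), (3, 8)]
Completion times:
  Priority 1, burst=8, C=8
  Priority 2, burst=3, C=11
  Priority 3, burst=8, C=19
Average turnaround = 38/3 = 12.6667

12.6667


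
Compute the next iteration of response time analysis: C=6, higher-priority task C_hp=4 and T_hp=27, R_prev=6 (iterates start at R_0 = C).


R_next = C + ceil(R_prev / T_hp) * C_hp
ceil(6 / 27) = ceil(0.2222) = 1
Interference = 1 * 4 = 4
R_next = 6 + 4 = 10

10


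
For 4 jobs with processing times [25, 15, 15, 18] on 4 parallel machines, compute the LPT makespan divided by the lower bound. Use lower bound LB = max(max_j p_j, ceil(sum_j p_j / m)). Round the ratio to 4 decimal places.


LPT order: [25, 18, 15, 15]
Machine loads after assignment: [25, 18, 15, 15]
LPT makespan = 25
Lower bound = max(max_job, ceil(total/4)) = max(25, 19) = 25
Ratio = 25 / 25 = 1.0

1.0


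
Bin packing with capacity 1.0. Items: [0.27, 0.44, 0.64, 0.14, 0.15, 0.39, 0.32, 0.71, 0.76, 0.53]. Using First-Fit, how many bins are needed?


Place items sequentially using First-Fit:
  Item 0.27 -> new Bin 1
  Item 0.44 -> Bin 1 (now 0.71)
  Item 0.64 -> new Bin 2
  Item 0.14 -> Bin 1 (now 0.85)
  Item 0.15 -> Bin 1 (now 1.0)
  Item 0.39 -> new Bin 3
  Item 0.32 -> Bin 2 (now 0.96)
  Item 0.71 -> new Bin 4
  Item 0.76 -> new Bin 5
  Item 0.53 -> Bin 3 (now 0.92)
Total bins used = 5

5


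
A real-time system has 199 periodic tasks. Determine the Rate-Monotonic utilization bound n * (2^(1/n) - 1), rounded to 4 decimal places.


Compute 2^(1/199) = 1.0034892249
Subtract 1: 1.0034892249 - 1 = 0.0034892249
Multiply by n: 199 * 0.0034892249 = 0.6943557551
Round to 4 dp: 0.6944

0.6944


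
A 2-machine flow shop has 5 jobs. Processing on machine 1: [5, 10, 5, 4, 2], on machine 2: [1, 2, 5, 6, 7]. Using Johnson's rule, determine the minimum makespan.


Apply Johnson's rule:
  Group 1 (a <= b): [(5, 2, 7), (4, 4, 6), (3, 5, 5)]
  Group 2 (a > b): [(2, 10, 2), (1, 5, 1)]
Optimal job order: [5, 4, 3, 2, 1]
Schedule:
  Job 5: M1 done at 2, M2 done at 9
  Job 4: M1 done at 6, M2 done at 15
  Job 3: M1 done at 11, M2 done at 20
  Job 2: M1 done at 21, M2 done at 23
  Job 1: M1 done at 26, M2 done at 27
Makespan = 27

27


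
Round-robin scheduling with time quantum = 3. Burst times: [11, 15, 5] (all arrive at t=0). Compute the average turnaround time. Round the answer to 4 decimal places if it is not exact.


Time quantum = 3
Execution trace:
  J1 runs 3 units, time = 3
  J2 runs 3 units, time = 6
  J3 runs 3 units, time = 9
  J1 runs 3 units, time = 12
  J2 runs 3 units, time = 15
  J3 runs 2 units, time = 17
  J1 runs 3 units, time = 20
  J2 runs 3 units, time = 23
  J1 runs 2 units, time = 25
  J2 runs 3 units, time = 28
  J2 runs 3 units, time = 31
Finish times: [25, 31, 17]
Average turnaround = 73/3 = 24.3333

24.3333
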